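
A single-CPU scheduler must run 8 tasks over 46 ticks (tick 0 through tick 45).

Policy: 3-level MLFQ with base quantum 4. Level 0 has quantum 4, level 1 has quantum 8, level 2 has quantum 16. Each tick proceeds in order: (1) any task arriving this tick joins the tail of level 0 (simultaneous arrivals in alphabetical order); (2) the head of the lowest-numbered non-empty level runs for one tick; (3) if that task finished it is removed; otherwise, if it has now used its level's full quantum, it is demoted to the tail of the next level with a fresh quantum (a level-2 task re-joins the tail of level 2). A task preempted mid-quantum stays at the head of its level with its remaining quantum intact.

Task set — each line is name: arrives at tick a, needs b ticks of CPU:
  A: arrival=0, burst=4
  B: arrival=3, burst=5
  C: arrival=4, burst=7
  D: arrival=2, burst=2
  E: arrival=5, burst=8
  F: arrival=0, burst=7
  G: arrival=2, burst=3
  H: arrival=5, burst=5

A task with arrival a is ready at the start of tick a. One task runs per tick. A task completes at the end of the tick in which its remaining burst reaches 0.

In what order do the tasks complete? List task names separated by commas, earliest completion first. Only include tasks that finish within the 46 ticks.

t=0: L0/L1/L2 = AF/-/- → run A
t=1: L0/L1/L2 = AF/-/- → run A
t=2: L0/L1/L2 = AFDG/-/- → run A
t=3: L0/L1/L2 = AFDGB/-/- → run A
t=4: L0/L1/L2 = FDGBC/-/- → run F
t=5: L0/L1/L2 = FDGBCEH/-/- → run F
t=6: L0/L1/L2 = FDGBCEH/-/- → run F
t=7: L0/L1/L2 = FDGBCEH/-/- → run F
t=8: L0/L1/L2 = DGBCEH/F/- → run D
t=9: L0/L1/L2 = DGBCEH/F/- → run D
t=10: L0/L1/L2 = GBCEH/F/- → run G
t=11: L0/L1/L2 = GBCEH/F/- → run G
t=12: L0/L1/L2 = GBCEH/F/- → run G
t=13: L0/L1/L2 = BCEH/F/- → run B
t=14: L0/L1/L2 = BCEH/F/- → run B
t=15: L0/L1/L2 = BCEH/F/- → run B
t=16: L0/L1/L2 = BCEH/F/- → run B
t=17: L0/L1/L2 = CEH/FB/- → run C
t=18: L0/L1/L2 = CEH/FB/- → run C
t=19: L0/L1/L2 = CEH/FB/- → run C
t=20: L0/L1/L2 = CEH/FB/- → run C
t=21: L0/L1/L2 = EH/FBC/- → run E
t=22: L0/L1/L2 = EH/FBC/- → run E
t=23: L0/L1/L2 = EH/FBC/- → run E
t=24: L0/L1/L2 = EH/FBC/- → run E
t=25: L0/L1/L2 = H/FBCE/- → run H
t=26: L0/L1/L2 = H/FBCE/- → run H
t=27: L0/L1/L2 = H/FBCE/- → run H
t=28: L0/L1/L2 = H/FBCE/- → run H
t=29: L0/L1/L2 = -/FBCEH/- → run F
t=30: L0/L1/L2 = -/FBCEH/- → run F
t=31: L0/L1/L2 = -/FBCEH/- → run F
t=32: L0/L1/L2 = -/BCEH/- → run B
t=33: L0/L1/L2 = -/CEH/- → run C
t=34: L0/L1/L2 = -/CEH/- → run C
t=35: L0/L1/L2 = -/CEH/- → run C
t=36: L0/L1/L2 = -/EH/- → run E
t=37: L0/L1/L2 = -/EH/- → run E
t=38: L0/L1/L2 = -/EH/- → run E
t=39: L0/L1/L2 = -/EH/- → run E
t=40: L0/L1/L2 = -/H/- → run H
t=41: (idle)
t=42: (idle)
t=43: (idle)
t=44: (idle)
t=45: (idle)

completion order = A, D, G, F, B, C, E, H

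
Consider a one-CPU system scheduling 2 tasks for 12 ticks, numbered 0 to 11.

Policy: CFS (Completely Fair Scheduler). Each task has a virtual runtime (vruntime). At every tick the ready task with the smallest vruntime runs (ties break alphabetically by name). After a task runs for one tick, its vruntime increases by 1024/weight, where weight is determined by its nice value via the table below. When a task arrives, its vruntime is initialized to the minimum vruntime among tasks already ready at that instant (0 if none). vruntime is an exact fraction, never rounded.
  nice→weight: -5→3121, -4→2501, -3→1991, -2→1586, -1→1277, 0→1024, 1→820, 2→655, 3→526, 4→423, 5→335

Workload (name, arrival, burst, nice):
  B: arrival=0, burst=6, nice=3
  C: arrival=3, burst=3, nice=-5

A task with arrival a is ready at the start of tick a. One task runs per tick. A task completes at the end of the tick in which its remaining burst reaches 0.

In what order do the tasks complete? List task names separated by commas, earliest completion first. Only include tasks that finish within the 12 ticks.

completion order = C, B

t=0: vr[B=0] → run B
t=1: vr[B=512/263] → run B
t=2: vr[B=1024/263] → run B
t=3: vr[B=1536/263 C=1536/263] → run B
t=4: vr[B=2048/263 C=1536/263] → run C
t=5: vr[B=2048/263 C=5063168/820823] → run C
t=6: vr[B=2048/263 C=5332480/820823] → run C
t=7: vr[B=2048/263] → run B
t=8: vr[B=2560/263] → run B
t=9: (idle)
t=10: (idle)
t=11: (idle)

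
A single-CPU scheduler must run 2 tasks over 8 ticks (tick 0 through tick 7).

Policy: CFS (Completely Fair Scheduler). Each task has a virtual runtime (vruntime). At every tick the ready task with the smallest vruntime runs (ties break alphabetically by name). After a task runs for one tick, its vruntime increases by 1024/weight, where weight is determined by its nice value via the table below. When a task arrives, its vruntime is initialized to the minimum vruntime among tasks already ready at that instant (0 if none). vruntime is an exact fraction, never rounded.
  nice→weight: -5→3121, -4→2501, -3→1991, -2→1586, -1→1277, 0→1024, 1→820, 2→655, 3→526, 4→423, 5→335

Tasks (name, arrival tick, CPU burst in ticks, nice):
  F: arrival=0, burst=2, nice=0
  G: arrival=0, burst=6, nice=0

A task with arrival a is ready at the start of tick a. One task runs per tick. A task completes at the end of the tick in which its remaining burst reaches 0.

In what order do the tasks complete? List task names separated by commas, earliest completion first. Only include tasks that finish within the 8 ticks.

completion order = F, G

t=0: vr[F=0 G=0] → run F
t=1: vr[F=1 G=0] → run G
t=2: vr[F=1 G=1] → run F
t=3: vr[G=1] → run G
t=4: vr[G=2] → run G
t=5: vr[G=3] → run G
t=6: vr[G=4] → run G
t=7: vr[G=5] → run G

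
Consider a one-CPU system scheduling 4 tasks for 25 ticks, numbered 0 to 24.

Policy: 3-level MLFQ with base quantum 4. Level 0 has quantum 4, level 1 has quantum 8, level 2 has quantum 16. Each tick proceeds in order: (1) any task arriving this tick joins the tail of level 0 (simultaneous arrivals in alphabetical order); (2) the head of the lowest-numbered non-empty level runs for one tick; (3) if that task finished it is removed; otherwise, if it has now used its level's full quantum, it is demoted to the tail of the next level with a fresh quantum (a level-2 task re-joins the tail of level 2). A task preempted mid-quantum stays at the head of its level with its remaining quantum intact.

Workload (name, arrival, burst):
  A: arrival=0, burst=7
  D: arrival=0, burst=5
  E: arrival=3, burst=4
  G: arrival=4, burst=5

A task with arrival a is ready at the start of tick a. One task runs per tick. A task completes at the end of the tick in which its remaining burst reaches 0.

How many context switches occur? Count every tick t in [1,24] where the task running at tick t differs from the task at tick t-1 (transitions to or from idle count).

t=0: L0/L1/L2 = AD/-/- → run A
t=1: L0/L1/L2 = AD/-/- → run A
t=2: L0/L1/L2 = AD/-/- → run A
t=3: L0/L1/L2 = ADE/-/- → run A
t=4: L0/L1/L2 = DEG/A/- → run D
t=5: L0/L1/L2 = DEG/A/- → run D
t=6: L0/L1/L2 = DEG/A/- → run D
t=7: L0/L1/L2 = DEG/A/- → run D
t=8: L0/L1/L2 = EG/AD/- → run E
t=9: L0/L1/L2 = EG/AD/- → run E
t=10: L0/L1/L2 = EG/AD/- → run E
t=11: L0/L1/L2 = EG/AD/- → run E
t=12: L0/L1/L2 = G/AD/- → run G
t=13: L0/L1/L2 = G/AD/- → run G
t=14: L0/L1/L2 = G/AD/- → run G
t=15: L0/L1/L2 = G/AD/- → run G
t=16: L0/L1/L2 = -/ADG/- → run A
t=17: L0/L1/L2 = -/ADG/- → run A
t=18: L0/L1/L2 = -/ADG/- → run A
t=19: L0/L1/L2 = -/DG/- → run D
t=20: L0/L1/L2 = -/G/- → run G
t=21: (idle)
t=22: (idle)
t=23: (idle)
t=24: (idle)

context switches = 7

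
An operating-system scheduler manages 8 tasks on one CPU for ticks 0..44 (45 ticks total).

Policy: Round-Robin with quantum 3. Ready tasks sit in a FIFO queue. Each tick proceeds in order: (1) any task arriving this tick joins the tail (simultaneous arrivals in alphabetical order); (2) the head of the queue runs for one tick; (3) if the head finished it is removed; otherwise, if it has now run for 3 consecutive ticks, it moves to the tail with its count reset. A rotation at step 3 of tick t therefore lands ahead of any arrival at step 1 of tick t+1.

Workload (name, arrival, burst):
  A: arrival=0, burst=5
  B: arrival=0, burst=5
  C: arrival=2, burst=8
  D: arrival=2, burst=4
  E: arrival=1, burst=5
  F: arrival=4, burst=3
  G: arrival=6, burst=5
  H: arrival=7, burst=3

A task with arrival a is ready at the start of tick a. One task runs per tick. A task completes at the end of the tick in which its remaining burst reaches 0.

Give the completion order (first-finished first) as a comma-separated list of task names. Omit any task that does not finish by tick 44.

completion order = A, F, B, H, E, D, G, C

t=0: queue=[A,B] q_used=0 → run A
t=1: queue=[A,B,E] q_used=1 → run A
t=2: queue=[A,B,E,C,D] q_used=2 → run A
t=3: queue=[B,E,C,D,A] q_used=0 → run B
t=4: queue=[B,E,C,D,A,F] q_used=1 → run B
t=5: queue=[B,E,C,D,A,F] q_used=2 → run B
t=6: queue=[E,C,D,A,F,B,G] q_used=0 → run E
t=7: queue=[E,C,D,A,F,B,G,H] q_used=1 → run E
t=8: queue=[E,C,D,A,F,B,G,H] q_used=2 → run E
t=9: queue=[C,D,A,F,B,G,H,E] q_used=0 → run C
t=10: queue=[C,D,A,F,B,G,H,E] q_used=1 → run C
t=11: queue=[C,D,A,F,B,G,H,E] q_used=2 → run C
t=12: queue=[D,A,F,B,G,H,E,C] q_used=0 → run D
t=13: queue=[D,A,F,B,G,H,E,C] q_used=1 → run D
t=14: queue=[D,A,F,B,G,H,E,C] q_used=2 → run D
t=15: queue=[A,F,B,G,H,E,C,D] q_used=0 → run A
t=16: queue=[A,F,B,G,H,E,C,D] q_used=1 → run A
t=17: queue=[F,B,G,H,E,C,D] q_used=0 → run F
t=18: queue=[F,B,G,H,E,C,D] q_used=1 → run F
t=19: queue=[F,B,G,H,E,C,D] q_used=2 → run F
t=20: queue=[B,G,H,E,C,D] q_used=0 → run B
t=21: queue=[B,G,H,E,C,D] q_used=1 → run B
t=22: queue=[G,H,E,C,D] q_used=0 → run G
t=23: queue=[G,H,E,C,D] q_used=1 → run G
t=24: queue=[G,H,E,C,D] q_used=2 → run G
t=25: queue=[H,E,C,D,G] q_used=0 → run H
t=26: queue=[H,E,C,D,G] q_used=1 → run H
t=27: queue=[H,E,C,D,G] q_used=2 → run H
t=28: queue=[E,C,D,G] q_used=0 → run E
t=29: queue=[E,C,D,G] q_used=1 → run E
t=30: queue=[C,D,G] q_used=0 → run C
t=31: queue=[C,D,G] q_used=1 → run C
t=32: queue=[C,D,G] q_used=2 → run C
t=33: queue=[D,G,C] q_used=0 → run D
t=34: queue=[G,C] q_used=0 → run G
t=35: queue=[G,C] q_used=1 → run G
t=36: queue=[C] q_used=0 → run C
t=37: queue=[C] q_used=1 → run C
t=38: (idle)
t=39: (idle)
t=40: (idle)
t=41: (idle)
t=42: (idle)
t=43: (idle)
t=44: (idle)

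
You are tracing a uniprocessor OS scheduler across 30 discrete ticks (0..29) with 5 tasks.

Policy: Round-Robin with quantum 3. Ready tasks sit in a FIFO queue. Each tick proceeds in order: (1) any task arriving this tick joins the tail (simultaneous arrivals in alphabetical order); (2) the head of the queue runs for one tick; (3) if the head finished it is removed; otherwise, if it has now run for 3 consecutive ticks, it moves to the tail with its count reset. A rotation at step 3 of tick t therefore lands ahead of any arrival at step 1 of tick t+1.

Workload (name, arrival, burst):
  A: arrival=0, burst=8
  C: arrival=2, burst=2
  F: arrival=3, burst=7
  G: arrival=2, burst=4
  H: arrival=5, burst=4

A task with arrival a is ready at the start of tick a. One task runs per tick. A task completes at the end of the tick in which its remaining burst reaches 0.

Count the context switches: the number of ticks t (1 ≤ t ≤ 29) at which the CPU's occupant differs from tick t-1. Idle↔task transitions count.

t=0: queue=[A] q_used=0 → run A
t=1: queue=[A] q_used=1 → run A
t=2: queue=[A,C,G] q_used=2 → run A
t=3: queue=[C,G,A,F] q_used=0 → run C
t=4: queue=[C,G,A,F] q_used=1 → run C
t=5: queue=[G,A,F,H] q_used=0 → run G
t=6: queue=[G,A,F,H] q_used=1 → run G
t=7: queue=[G,A,F,H] q_used=2 → run G
t=8: queue=[A,F,H,G] q_used=0 → run A
t=9: queue=[A,F,H,G] q_used=1 → run A
t=10: queue=[A,F,H,G] q_used=2 → run A
t=11: queue=[F,H,G,A] q_used=0 → run F
t=12: queue=[F,H,G,A] q_used=1 → run F
t=13: queue=[F,H,G,A] q_used=2 → run F
t=14: queue=[H,G,A,F] q_used=0 → run H
t=15: queue=[H,G,A,F] q_used=1 → run H
t=16: queue=[H,G,A,F] q_used=2 → run H
t=17: queue=[G,A,F,H] q_used=0 → run G
t=18: queue=[A,F,H] q_used=0 → run A
t=19: queue=[A,F,H] q_used=1 → run A
t=20: queue=[F,H] q_used=0 → run F
t=21: queue=[F,H] q_used=1 → run F
t=22: queue=[F,H] q_used=2 → run F
t=23: queue=[H,F] q_used=0 → run H
t=24: queue=[F] q_used=0 → run F
t=25: (idle)
t=26: (idle)
t=27: (idle)
t=28: (idle)
t=29: (idle)

context switches = 11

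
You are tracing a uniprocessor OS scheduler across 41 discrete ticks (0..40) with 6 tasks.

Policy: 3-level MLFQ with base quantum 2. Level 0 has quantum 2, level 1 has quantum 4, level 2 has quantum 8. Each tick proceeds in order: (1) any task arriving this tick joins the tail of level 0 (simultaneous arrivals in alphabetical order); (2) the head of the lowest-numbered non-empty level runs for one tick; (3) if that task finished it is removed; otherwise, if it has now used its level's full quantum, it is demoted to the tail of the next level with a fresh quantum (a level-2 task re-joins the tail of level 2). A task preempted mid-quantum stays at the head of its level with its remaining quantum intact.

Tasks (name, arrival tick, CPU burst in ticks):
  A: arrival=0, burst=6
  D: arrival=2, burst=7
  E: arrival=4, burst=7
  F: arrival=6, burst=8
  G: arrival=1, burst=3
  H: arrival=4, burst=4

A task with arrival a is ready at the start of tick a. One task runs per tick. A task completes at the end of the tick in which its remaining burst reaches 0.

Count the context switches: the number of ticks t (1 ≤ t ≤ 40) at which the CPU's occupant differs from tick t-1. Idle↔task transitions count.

t=0: L0/L1/L2 = A/-/- → run A
t=1: L0/L1/L2 = AG/-/- → run A
t=2: L0/L1/L2 = GD/A/- → run G
t=3: L0/L1/L2 = GD/A/- → run G
t=4: L0/L1/L2 = DEH/AG/- → run D
t=5: L0/L1/L2 = DEH/AG/- → run D
t=6: L0/L1/L2 = EHF/AGD/- → run E
t=7: L0/L1/L2 = EHF/AGD/- → run E
t=8: L0/L1/L2 = HF/AGDE/- → run H
t=9: L0/L1/L2 = HF/AGDE/- → run H
t=10: L0/L1/L2 = F/AGDEH/- → run F
t=11: L0/L1/L2 = F/AGDEH/- → run F
t=12: L0/L1/L2 = -/AGDEHF/- → run A
t=13: L0/L1/L2 = -/AGDEHF/- → run A
t=14: L0/L1/L2 = -/AGDEHF/- → run A
t=15: L0/L1/L2 = -/AGDEHF/- → run A
t=16: L0/L1/L2 = -/GDEHF/- → run G
t=17: L0/L1/L2 = -/DEHF/- → run D
t=18: L0/L1/L2 = -/DEHF/- → run D
t=19: L0/L1/L2 = -/DEHF/- → run D
t=20: L0/L1/L2 = -/DEHF/- → run D
t=21: L0/L1/L2 = -/EHF/D → run E
t=22: L0/L1/L2 = -/EHF/D → run E
t=23: L0/L1/L2 = -/EHF/D → run E
t=24: L0/L1/L2 = -/EHF/D → run E
t=25: L0/L1/L2 = -/HF/DE → run H
t=26: L0/L1/L2 = -/HF/DE → run H
t=27: L0/L1/L2 = -/F/DE → run F
t=28: L0/L1/L2 = -/F/DE → run F
t=29: L0/L1/L2 = -/F/DE → run F
t=30: L0/L1/L2 = -/F/DE → run F
t=31: L0/L1/L2 = -/-/DEF → run D
t=32: L0/L1/L2 = -/-/EF → run E
t=33: L0/L1/L2 = -/-/F → run F
t=34: L0/L1/L2 = -/-/F → run F
t=35: (idle)
t=36: (idle)
t=37: (idle)
t=38: (idle)
t=39: (idle)
t=40: (idle)

context switches = 15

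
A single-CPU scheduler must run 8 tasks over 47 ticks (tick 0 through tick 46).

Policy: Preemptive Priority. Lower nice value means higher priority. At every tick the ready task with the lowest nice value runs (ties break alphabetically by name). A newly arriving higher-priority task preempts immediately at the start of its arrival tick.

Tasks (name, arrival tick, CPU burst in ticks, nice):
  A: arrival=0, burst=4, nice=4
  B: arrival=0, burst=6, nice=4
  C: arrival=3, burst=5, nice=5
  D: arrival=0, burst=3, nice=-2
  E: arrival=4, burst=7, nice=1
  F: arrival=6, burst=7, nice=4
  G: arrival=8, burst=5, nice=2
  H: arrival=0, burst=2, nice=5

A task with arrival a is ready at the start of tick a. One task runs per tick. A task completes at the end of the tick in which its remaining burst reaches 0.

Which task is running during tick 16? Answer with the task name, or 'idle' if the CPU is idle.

t=0: ready={A,B,D,H} → run D
t=1: ready={A,B,D,H} → run D
t=2: ready={A,B,D,H} → run D
t=3: ready={A,B,C,H} → run A
t=4: ready={A,B,C,E,H} → run E
t=5: ready={A,B,C,E,H} → run E
t=6: ready={A,B,C,E,F,H} → run E
t=7: ready={A,B,C,E,F,H} → run E
t=8: ready={A,B,C,E,F,G,H} → run E
t=9: ready={A,B,C,E,F,G,H} → run E
t=10: ready={A,B,C,E,F,G,H} → run E
t=11: ready={A,B,C,F,G,H} → run G
t=12: ready={A,B,C,F,G,H} → run G
t=13: ready={A,B,C,F,G,H} → run G
t=14: ready={A,B,C,F,G,H} → run G
t=15: ready={A,B,C,F,G,H} → run G
t=16: ready={A,B,C,F,H} → run A
t=17: ready={A,B,C,F,H} → run A
t=18: ready={A,B,C,F,H} → run A
t=19: ready={B,C,F,H} → run B
t=20: ready={B,C,F,H} → run B
t=21: ready={B,C,F,H} → run B
t=22: ready={B,C,F,H} → run B
t=23: ready={B,C,F,H} → run B
t=24: ready={B,C,F,H} → run B
t=25: ready={C,F,H} → run F
t=26: ready={C,F,H} → run F
t=27: ready={C,F,H} → run F
t=28: ready={C,F,H} → run F
t=29: ready={C,F,H} → run F
t=30: ready={C,F,H} → run F
t=31: ready={C,F,H} → run F
t=32: ready={C,H} → run C
t=33: ready={C,H} → run C
t=34: ready={C,H} → run C
t=35: ready={C,H} → run C
t=36: ready={C,H} → run C
t=37: ready={H} → run H
t=38: ready={H} → run H
t=39: (idle)
t=40: (idle)
t=41: (idle)
t=42: (idle)
t=43: (idle)
t=44: (idle)
t=45: (idle)
t=46: (idle)

running at tick 16 = A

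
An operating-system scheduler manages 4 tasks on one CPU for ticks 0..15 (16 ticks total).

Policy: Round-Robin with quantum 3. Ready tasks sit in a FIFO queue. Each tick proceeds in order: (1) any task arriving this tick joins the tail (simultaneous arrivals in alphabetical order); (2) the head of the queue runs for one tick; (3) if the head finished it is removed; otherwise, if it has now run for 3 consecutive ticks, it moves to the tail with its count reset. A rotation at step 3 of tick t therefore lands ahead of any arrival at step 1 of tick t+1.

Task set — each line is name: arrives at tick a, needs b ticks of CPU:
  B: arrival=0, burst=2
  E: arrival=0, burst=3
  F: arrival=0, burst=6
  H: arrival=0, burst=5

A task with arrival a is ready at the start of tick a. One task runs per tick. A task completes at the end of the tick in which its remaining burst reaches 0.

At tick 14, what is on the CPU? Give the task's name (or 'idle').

running at tick 14 = H

t=0: queue=[B,E,F,H] q_used=0 → run B
t=1: queue=[B,E,F,H] q_used=1 → run B
t=2: queue=[E,F,H] q_used=0 → run E
t=3: queue=[E,F,H] q_used=1 → run E
t=4: queue=[E,F,H] q_used=2 → run E
t=5: queue=[F,H] q_used=0 → run F
t=6: queue=[F,H] q_used=1 → run F
t=7: queue=[F,H] q_used=2 → run F
t=8: queue=[H,F] q_used=0 → run H
t=9: queue=[H,F] q_used=1 → run H
t=10: queue=[H,F] q_used=2 → run H
t=11: queue=[F,H] q_used=0 → run F
t=12: queue=[F,H] q_used=1 → run F
t=13: queue=[F,H] q_used=2 → run F
t=14: queue=[H] q_used=0 → run H
t=15: queue=[H] q_used=1 → run H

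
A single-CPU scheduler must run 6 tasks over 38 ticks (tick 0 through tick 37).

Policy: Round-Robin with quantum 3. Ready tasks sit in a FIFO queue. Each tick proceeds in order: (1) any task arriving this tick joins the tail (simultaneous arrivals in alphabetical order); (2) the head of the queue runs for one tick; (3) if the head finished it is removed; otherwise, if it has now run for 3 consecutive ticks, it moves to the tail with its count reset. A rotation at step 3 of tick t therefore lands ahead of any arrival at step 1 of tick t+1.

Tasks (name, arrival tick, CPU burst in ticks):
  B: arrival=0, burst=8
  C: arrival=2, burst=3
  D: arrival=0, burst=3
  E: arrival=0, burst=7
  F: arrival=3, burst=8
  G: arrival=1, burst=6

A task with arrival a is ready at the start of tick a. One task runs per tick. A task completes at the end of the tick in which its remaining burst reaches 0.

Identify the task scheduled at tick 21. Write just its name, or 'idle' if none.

running at tick 21 = E

t=0: queue=[B,D,E] q_used=0 → run B
t=1: queue=[B,D,E,G] q_used=1 → run B
t=2: queue=[B,D,E,G,C] q_used=2 → run B
t=3: queue=[D,E,G,C,B,F] q_used=0 → run D
t=4: queue=[D,E,G,C,B,F] q_used=1 → run D
t=5: queue=[D,E,G,C,B,F] q_used=2 → run D
t=6: queue=[E,G,C,B,F] q_used=0 → run E
t=7: queue=[E,G,C,B,F] q_used=1 → run E
t=8: queue=[E,G,C,B,F] q_used=2 → run E
t=9: queue=[G,C,B,F,E] q_used=0 → run G
t=10: queue=[G,C,B,F,E] q_used=1 → run G
t=11: queue=[G,C,B,F,E] q_used=2 → run G
t=12: queue=[C,B,F,E,G] q_used=0 → run C
t=13: queue=[C,B,F,E,G] q_used=1 → run C
t=14: queue=[C,B,F,E,G] q_used=2 → run C
t=15: queue=[B,F,E,G] q_used=0 → run B
t=16: queue=[B,F,E,G] q_used=1 → run B
t=17: queue=[B,F,E,G] q_used=2 → run B
t=18: queue=[F,E,G,B] q_used=0 → run F
t=19: queue=[F,E,G,B] q_used=1 → run F
t=20: queue=[F,E,G,B] q_used=2 → run F
t=21: queue=[E,G,B,F] q_used=0 → run E
t=22: queue=[E,G,B,F] q_used=1 → run E
t=23: queue=[E,G,B,F] q_used=2 → run E
t=24: queue=[G,B,F,E] q_used=0 → run G
t=25: queue=[G,B,F,E] q_used=1 → run G
t=26: queue=[G,B,F,E] q_used=2 → run G
t=27: queue=[B,F,E] q_used=0 → run B
t=28: queue=[B,F,E] q_used=1 → run B
t=29: queue=[F,E] q_used=0 → run F
t=30: queue=[F,E] q_used=1 → run F
t=31: queue=[F,E] q_used=2 → run F
t=32: queue=[E,F] q_used=0 → run E
t=33: queue=[F] q_used=0 → run F
t=34: queue=[F] q_used=1 → run F
t=35: (idle)
t=36: (idle)
t=37: (idle)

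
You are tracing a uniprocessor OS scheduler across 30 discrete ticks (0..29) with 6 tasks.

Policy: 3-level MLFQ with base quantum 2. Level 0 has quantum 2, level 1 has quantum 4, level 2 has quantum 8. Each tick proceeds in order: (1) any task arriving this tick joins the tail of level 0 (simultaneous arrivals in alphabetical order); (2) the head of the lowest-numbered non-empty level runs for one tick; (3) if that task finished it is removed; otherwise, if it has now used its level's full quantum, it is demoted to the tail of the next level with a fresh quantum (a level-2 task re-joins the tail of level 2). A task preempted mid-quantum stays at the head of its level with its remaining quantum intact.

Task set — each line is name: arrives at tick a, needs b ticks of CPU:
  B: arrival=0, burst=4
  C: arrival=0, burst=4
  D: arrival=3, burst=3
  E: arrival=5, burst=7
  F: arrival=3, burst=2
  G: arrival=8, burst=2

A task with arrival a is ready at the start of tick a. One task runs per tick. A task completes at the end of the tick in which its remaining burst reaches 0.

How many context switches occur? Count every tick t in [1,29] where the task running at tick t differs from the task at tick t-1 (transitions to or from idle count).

context switches = 10

t=0: L0/L1/L2 = BC/-/- → run B
t=1: L0/L1/L2 = BC/-/- → run B
t=2: L0/L1/L2 = C/B/- → run C
t=3: L0/L1/L2 = CDF/B/- → run C
t=4: L0/L1/L2 = DF/BC/- → run D
t=5: L0/L1/L2 = DFE/BC/- → run D
t=6: L0/L1/L2 = FE/BCD/- → run F
t=7: L0/L1/L2 = FE/BCD/- → run F
t=8: L0/L1/L2 = EG/BCD/- → run E
t=9: L0/L1/L2 = EG/BCD/- → run E
t=10: L0/L1/L2 = G/BCDE/- → run G
t=11: L0/L1/L2 = G/BCDE/- → run G
t=12: L0/L1/L2 = -/BCDE/- → run B
t=13: L0/L1/L2 = -/BCDE/- → run B
t=14: L0/L1/L2 = -/CDE/- → run C
t=15: L0/L1/L2 = -/CDE/- → run C
t=16: L0/L1/L2 = -/DE/- → run D
t=17: L0/L1/L2 = -/E/- → run E
t=18: L0/L1/L2 = -/E/- → run E
t=19: L0/L1/L2 = -/E/- → run E
t=20: L0/L1/L2 = -/E/- → run E
t=21: L0/L1/L2 = -/-/E → run E
t=22: (idle)
t=23: (idle)
t=24: (idle)
t=25: (idle)
t=26: (idle)
t=27: (idle)
t=28: (idle)
t=29: (idle)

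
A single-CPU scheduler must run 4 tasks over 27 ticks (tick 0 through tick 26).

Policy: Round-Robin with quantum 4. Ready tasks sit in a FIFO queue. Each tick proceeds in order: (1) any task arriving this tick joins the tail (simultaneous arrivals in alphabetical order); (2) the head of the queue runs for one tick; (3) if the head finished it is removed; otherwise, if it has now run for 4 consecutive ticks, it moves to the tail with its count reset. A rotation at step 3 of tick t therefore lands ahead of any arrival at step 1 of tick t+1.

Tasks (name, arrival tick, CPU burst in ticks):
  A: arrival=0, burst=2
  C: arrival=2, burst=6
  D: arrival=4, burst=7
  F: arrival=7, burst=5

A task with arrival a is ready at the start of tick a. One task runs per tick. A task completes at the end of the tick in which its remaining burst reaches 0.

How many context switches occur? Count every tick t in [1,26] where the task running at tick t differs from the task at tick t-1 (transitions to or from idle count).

t=0: queue=[A] q_used=0 → run A
t=1: queue=[A] q_used=1 → run A
t=2: queue=[C] q_used=0 → run C
t=3: queue=[C] q_used=1 → run C
t=4: queue=[C,D] q_used=2 → run C
t=5: queue=[C,D] q_used=3 → run C
t=6: queue=[D,C] q_used=0 → run D
t=7: queue=[D,C,F] q_used=1 → run D
t=8: queue=[D,C,F] q_used=2 → run D
t=9: queue=[D,C,F] q_used=3 → run D
t=10: queue=[C,F,D] q_used=0 → run C
t=11: queue=[C,F,D] q_used=1 → run C
t=12: queue=[F,D] q_used=0 → run F
t=13: queue=[F,D] q_used=1 → run F
t=14: queue=[F,D] q_used=2 → run F
t=15: queue=[F,D] q_used=3 → run F
t=16: queue=[D,F] q_used=0 → run D
t=17: queue=[D,F] q_used=1 → run D
t=18: queue=[D,F] q_used=2 → run D
t=19: queue=[F] q_used=0 → run F
t=20: (idle)
t=21: (idle)
t=22: (idle)
t=23: (idle)
t=24: (idle)
t=25: (idle)
t=26: (idle)

context switches = 7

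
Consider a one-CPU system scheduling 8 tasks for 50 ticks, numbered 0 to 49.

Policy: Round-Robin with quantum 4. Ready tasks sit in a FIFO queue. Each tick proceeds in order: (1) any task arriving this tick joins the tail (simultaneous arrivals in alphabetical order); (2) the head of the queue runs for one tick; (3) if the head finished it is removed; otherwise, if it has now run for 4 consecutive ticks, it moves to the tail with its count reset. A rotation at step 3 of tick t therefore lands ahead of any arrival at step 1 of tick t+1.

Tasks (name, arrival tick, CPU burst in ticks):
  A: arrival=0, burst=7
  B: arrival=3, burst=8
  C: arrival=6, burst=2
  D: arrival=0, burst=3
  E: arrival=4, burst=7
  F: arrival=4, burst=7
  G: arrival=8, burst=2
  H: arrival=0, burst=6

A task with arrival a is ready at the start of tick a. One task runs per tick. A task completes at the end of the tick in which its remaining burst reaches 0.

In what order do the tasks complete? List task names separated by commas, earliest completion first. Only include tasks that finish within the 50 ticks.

completion order = D, A, C, G, H, B, E, F

t=0: queue=[A,D,H] q_used=0 → run A
t=1: queue=[A,D,H] q_used=1 → run A
t=2: queue=[A,D,H] q_used=2 → run A
t=3: queue=[A,D,H,B] q_used=3 → run A
t=4: queue=[D,H,B,A,E,F] q_used=0 → run D
t=5: queue=[D,H,B,A,E,F] q_used=1 → run D
t=6: queue=[D,H,B,A,E,F,C] q_used=2 → run D
t=7: queue=[H,B,A,E,F,C] q_used=0 → run H
t=8: queue=[H,B,A,E,F,C,G] q_used=1 → run H
t=9: queue=[H,B,A,E,F,C,G] q_used=2 → run H
t=10: queue=[H,B,A,E,F,C,G] q_used=3 → run H
t=11: queue=[B,A,E,F,C,G,H] q_used=0 → run B
t=12: queue=[B,A,E,F,C,G,H] q_used=1 → run B
t=13: queue=[B,A,E,F,C,G,H] q_used=2 → run B
t=14: queue=[B,A,E,F,C,G,H] q_used=3 → run B
t=15: queue=[A,E,F,C,G,H,B] q_used=0 → run A
t=16: queue=[A,E,F,C,G,H,B] q_used=1 → run A
t=17: queue=[A,E,F,C,G,H,B] q_used=2 → run A
t=18: queue=[E,F,C,G,H,B] q_used=0 → run E
t=19: queue=[E,F,C,G,H,B] q_used=1 → run E
t=20: queue=[E,F,C,G,H,B] q_used=2 → run E
t=21: queue=[E,F,C,G,H,B] q_used=3 → run E
t=22: queue=[F,C,G,H,B,E] q_used=0 → run F
t=23: queue=[F,C,G,H,B,E] q_used=1 → run F
t=24: queue=[F,C,G,H,B,E] q_used=2 → run F
t=25: queue=[F,C,G,H,B,E] q_used=3 → run F
t=26: queue=[C,G,H,B,E,F] q_used=0 → run C
t=27: queue=[C,G,H,B,E,F] q_used=1 → run C
t=28: queue=[G,H,B,E,F] q_used=0 → run G
t=29: queue=[G,H,B,E,F] q_used=1 → run G
t=30: queue=[H,B,E,F] q_used=0 → run H
t=31: queue=[H,B,E,F] q_used=1 → run H
t=32: queue=[B,E,F] q_used=0 → run B
t=33: queue=[B,E,F] q_used=1 → run B
t=34: queue=[B,E,F] q_used=2 → run B
t=35: queue=[B,E,F] q_used=3 → run B
t=36: queue=[E,F] q_used=0 → run E
t=37: queue=[E,F] q_used=1 → run E
t=38: queue=[E,F] q_used=2 → run E
t=39: queue=[F] q_used=0 → run F
t=40: queue=[F] q_used=1 → run F
t=41: queue=[F] q_used=2 → run F
t=42: (idle)
t=43: (idle)
t=44: (idle)
t=45: (idle)
t=46: (idle)
t=47: (idle)
t=48: (idle)
t=49: (idle)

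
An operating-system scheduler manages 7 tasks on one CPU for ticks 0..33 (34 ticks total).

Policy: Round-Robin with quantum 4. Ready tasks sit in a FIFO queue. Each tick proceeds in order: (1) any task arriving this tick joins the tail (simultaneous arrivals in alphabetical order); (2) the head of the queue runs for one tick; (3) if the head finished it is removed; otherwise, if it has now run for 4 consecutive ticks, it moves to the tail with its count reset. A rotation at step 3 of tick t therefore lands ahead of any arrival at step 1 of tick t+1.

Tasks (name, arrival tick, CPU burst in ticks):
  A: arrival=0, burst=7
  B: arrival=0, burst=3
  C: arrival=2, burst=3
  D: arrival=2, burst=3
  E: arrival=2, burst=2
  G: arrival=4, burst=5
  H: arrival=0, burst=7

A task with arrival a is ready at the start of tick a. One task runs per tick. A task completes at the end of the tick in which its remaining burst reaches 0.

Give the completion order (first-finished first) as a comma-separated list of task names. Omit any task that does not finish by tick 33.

t=0: queue=[A,B,H] q_used=0 → run A
t=1: queue=[A,B,H] q_used=1 → run A
t=2: queue=[A,B,H,C,D,E] q_used=2 → run A
t=3: queue=[A,B,H,C,D,E] q_used=3 → run A
t=4: queue=[B,H,C,D,E,A,G] q_used=0 → run B
t=5: queue=[B,H,C,D,E,A,G] q_used=1 → run B
t=6: queue=[B,H,C,D,E,A,G] q_used=2 → run B
t=7: queue=[H,C,D,E,A,G] q_used=0 → run H
t=8: queue=[H,C,D,E,A,G] q_used=1 → run H
t=9: queue=[H,C,D,E,A,G] q_used=2 → run H
t=10: queue=[H,C,D,E,A,G] q_used=3 → run H
t=11: queue=[C,D,E,A,G,H] q_used=0 → run C
t=12: queue=[C,D,E,A,G,H] q_used=1 → run C
t=13: queue=[C,D,E,A,G,H] q_used=2 → run C
t=14: queue=[D,E,A,G,H] q_used=0 → run D
t=15: queue=[D,E,A,G,H] q_used=1 → run D
t=16: queue=[D,E,A,G,H] q_used=2 → run D
t=17: queue=[E,A,G,H] q_used=0 → run E
t=18: queue=[E,A,G,H] q_used=1 → run E
t=19: queue=[A,G,H] q_used=0 → run A
t=20: queue=[A,G,H] q_used=1 → run A
t=21: queue=[A,G,H] q_used=2 → run A
t=22: queue=[G,H] q_used=0 → run G
t=23: queue=[G,H] q_used=1 → run G
t=24: queue=[G,H] q_used=2 → run G
t=25: queue=[G,H] q_used=3 → run G
t=26: queue=[H,G] q_used=0 → run H
t=27: queue=[H,G] q_used=1 → run H
t=28: queue=[H,G] q_used=2 → run H
t=29: queue=[G] q_used=0 → run G
t=30: (idle)
t=31: (idle)
t=32: (idle)
t=33: (idle)

completion order = B, C, D, E, A, H, G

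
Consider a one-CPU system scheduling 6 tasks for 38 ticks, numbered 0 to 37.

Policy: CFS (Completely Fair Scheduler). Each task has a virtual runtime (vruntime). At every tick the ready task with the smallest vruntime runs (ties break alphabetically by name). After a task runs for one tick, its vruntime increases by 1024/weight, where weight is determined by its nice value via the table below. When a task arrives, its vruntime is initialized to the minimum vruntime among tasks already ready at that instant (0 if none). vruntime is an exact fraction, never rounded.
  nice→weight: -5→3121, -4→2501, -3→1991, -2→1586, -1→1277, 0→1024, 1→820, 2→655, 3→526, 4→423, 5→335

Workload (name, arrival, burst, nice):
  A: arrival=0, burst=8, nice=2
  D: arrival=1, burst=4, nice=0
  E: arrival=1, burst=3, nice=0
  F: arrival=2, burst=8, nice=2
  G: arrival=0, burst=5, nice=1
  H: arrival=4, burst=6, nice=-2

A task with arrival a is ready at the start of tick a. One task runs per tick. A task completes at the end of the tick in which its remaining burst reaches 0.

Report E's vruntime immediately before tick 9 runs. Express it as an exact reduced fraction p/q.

vruntime(E, start of tick 9) = 2/1

t=0: vr[A=0 G=0] → run A
t=1: vr[A=1024/655 D=0 E=0 G=0] → run D
t=2: vr[A=1024/655 D=1 E=0 F=0 G=0] → run E
t=3: vr[A=1024/655 D=1 E=1 F=0 G=0] → run F
t=4: vr[A=1024/655 D=1 E=1 F=1024/655 G=0 H=0] → run G
t=5: vr[A=1024/655 D=1 E=1 F=1024/655 G=256/205 H=0] → run H
t=6: vr[A=1024/655 D=1 E=1 F=1024/655 G=256/205 H=512/793] → run H
t=7: vr[A=1024/655 D=1 E=1 F=1024/655 G=256/205 H=1024/793] → run D
t=8: vr[A=1024/655 D=2 E=1 F=1024/655 G=256/205 H=1024/793] → run E
t=9: vr[A=1024/655 D=2 E=2 F=1024/655 G=256/205 H=1024/793] → run G
t=10: vr[A=1024/655 D=2 E=2 F=1024/655 G=512/205 H=1024/793] → run H
t=11: vr[A=1024/655 D=2 E=2 F=1024/655 G=512/205 H=1536/793] → run A
t=12: vr[A=2048/655 D=2 E=2 F=1024/655 G=512/205 H=1536/793] → run F
t=13: vr[A=2048/655 D=2 E=2 F=2048/655 G=512/205 H=1536/793] → run H
t=14: vr[A=2048/655 D=2 E=2 F=2048/655 G=512/205 H=2048/793] → run D
t=15: vr[A=2048/655 D=3 E=2 F=2048/655 G=512/205 H=2048/793] → run E
t=16: vr[A=2048/655 D=3 F=2048/655 G=512/205 H=2048/793] → run G
t=17: vr[A=2048/655 D=3 F=2048/655 G=768/205 H=2048/793] → run H
t=18: vr[A=2048/655 D=3 F=2048/655 G=768/205 H=2560/793] → run D
t=19: vr[A=2048/655 F=2048/655 G=768/205 H=2560/793] → run A
t=20: vr[A=3072/655 F=2048/655 G=768/205 H=2560/793] → run F
t=21: vr[A=3072/655 F=3072/655 G=768/205 H=2560/793] → run H
t=22: vr[A=3072/655 F=3072/655 G=768/205] → run G
t=23: vr[A=3072/655 F=3072/655 G=1024/205] → run A
t=24: vr[A=4096/655 F=3072/655 G=1024/205] → run F
t=25: vr[A=4096/655 F=4096/655 G=1024/205] → run G
t=26: vr[A=4096/655 F=4096/655] → run A
t=27: vr[A=1024/131 F=4096/655] → run F
t=28: vr[A=1024/131 F=1024/131] → run A
t=29: vr[A=6144/655 F=1024/131] → run F
t=30: vr[A=6144/655 F=6144/655] → run A
t=31: vr[A=7168/655 F=6144/655] → run F
t=32: vr[A=7168/655 F=7168/655] → run A
t=33: vr[F=7168/655] → run F
t=34: (idle)
t=35: (idle)
t=36: (idle)
t=37: (idle)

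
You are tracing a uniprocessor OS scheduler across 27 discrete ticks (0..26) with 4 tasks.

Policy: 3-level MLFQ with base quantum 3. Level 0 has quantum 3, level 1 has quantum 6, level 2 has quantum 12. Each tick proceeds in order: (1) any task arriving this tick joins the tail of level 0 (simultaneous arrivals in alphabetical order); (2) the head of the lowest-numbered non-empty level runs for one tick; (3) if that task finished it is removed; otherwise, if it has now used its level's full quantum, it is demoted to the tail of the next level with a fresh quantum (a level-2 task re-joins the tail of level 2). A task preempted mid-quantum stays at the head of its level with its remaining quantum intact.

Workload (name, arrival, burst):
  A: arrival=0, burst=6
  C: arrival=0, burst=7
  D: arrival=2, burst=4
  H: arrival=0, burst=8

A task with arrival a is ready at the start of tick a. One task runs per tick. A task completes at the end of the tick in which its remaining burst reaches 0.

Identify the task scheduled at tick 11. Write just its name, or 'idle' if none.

t=0: L0/L1/L2 = ACH/-/- → run A
t=1: L0/L1/L2 = ACH/-/- → run A
t=2: L0/L1/L2 = ACHD/-/- → run A
t=3: L0/L1/L2 = CHD/A/- → run C
t=4: L0/L1/L2 = CHD/A/- → run C
t=5: L0/L1/L2 = CHD/A/- → run C
t=6: L0/L1/L2 = HD/AC/- → run H
t=7: L0/L1/L2 = HD/AC/- → run H
t=8: L0/L1/L2 = HD/AC/- → run H
t=9: L0/L1/L2 = D/ACH/- → run D
t=10: L0/L1/L2 = D/ACH/- → run D
t=11: L0/L1/L2 = D/ACH/- → run D
t=12: L0/L1/L2 = -/ACHD/- → run A
t=13: L0/L1/L2 = -/ACHD/- → run A
t=14: L0/L1/L2 = -/ACHD/- → run A
t=15: L0/L1/L2 = -/CHD/- → run C
t=16: L0/L1/L2 = -/CHD/- → run C
t=17: L0/L1/L2 = -/CHD/- → run C
t=18: L0/L1/L2 = -/CHD/- → run C
t=19: L0/L1/L2 = -/HD/- → run H
t=20: L0/L1/L2 = -/HD/- → run H
t=21: L0/L1/L2 = -/HD/- → run H
t=22: L0/L1/L2 = -/HD/- → run H
t=23: L0/L1/L2 = -/HD/- → run H
t=24: L0/L1/L2 = -/D/- → run D
t=25: (idle)
t=26: (idle)

running at tick 11 = D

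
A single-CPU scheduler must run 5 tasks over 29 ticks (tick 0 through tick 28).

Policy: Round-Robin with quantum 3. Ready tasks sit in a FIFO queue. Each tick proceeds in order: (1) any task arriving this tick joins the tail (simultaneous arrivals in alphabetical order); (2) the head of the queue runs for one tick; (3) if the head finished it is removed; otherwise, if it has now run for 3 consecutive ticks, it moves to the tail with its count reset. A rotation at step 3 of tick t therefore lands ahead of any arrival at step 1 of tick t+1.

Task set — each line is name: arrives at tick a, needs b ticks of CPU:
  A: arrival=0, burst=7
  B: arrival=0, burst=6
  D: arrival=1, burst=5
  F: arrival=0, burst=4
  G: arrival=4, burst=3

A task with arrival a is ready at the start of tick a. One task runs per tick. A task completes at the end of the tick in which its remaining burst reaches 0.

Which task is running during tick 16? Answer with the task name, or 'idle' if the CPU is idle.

running at tick 16 = G

t=0: queue=[A,B,F] q_used=0 → run A
t=1: queue=[A,B,F,D] q_used=1 → run A
t=2: queue=[A,B,F,D] q_used=2 → run A
t=3: queue=[B,F,D,A] q_used=0 → run B
t=4: queue=[B,F,D,A,G] q_used=1 → run B
t=5: queue=[B,F,D,A,G] q_used=2 → run B
t=6: queue=[F,D,A,G,B] q_used=0 → run F
t=7: queue=[F,D,A,G,B] q_used=1 → run F
t=8: queue=[F,D,A,G,B] q_used=2 → run F
t=9: queue=[D,A,G,B,F] q_used=0 → run D
t=10: queue=[D,A,G,B,F] q_used=1 → run D
t=11: queue=[D,A,G,B,F] q_used=2 → run D
t=12: queue=[A,G,B,F,D] q_used=0 → run A
t=13: queue=[A,G,B,F,D] q_used=1 → run A
t=14: queue=[A,G,B,F,D] q_used=2 → run A
t=15: queue=[G,B,F,D,A] q_used=0 → run G
t=16: queue=[G,B,F,D,A] q_used=1 → run G
t=17: queue=[G,B,F,D,A] q_used=2 → run G
t=18: queue=[B,F,D,A] q_used=0 → run B
t=19: queue=[B,F,D,A] q_used=1 → run B
t=20: queue=[B,F,D,A] q_used=2 → run B
t=21: queue=[F,D,A] q_used=0 → run F
t=22: queue=[D,A] q_used=0 → run D
t=23: queue=[D,A] q_used=1 → run D
t=24: queue=[A] q_used=0 → run A
t=25: (idle)
t=26: (idle)
t=27: (idle)
t=28: (idle)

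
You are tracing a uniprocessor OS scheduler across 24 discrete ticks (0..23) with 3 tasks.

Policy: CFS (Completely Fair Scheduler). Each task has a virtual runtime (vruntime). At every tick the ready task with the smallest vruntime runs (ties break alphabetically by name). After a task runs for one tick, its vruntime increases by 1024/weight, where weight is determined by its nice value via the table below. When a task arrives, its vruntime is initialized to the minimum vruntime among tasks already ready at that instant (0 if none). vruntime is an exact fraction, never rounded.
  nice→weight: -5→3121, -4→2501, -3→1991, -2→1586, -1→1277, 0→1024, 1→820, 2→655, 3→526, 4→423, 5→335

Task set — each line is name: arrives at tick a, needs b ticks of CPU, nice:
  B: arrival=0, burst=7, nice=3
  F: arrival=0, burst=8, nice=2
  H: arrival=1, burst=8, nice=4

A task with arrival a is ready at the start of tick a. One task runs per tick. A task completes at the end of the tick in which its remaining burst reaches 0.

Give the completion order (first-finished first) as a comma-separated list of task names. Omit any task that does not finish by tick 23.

completion order = F, B, H

t=0: vr[B=0 F=0] → run B
t=1: vr[B=512/263 F=0 H=0] → run F
t=2: vr[B=512/263 F=1024/655 H=0] → run H
t=3: vr[B=512/263 F=1024/655 H=1024/423] → run F
t=4: vr[B=512/263 F=2048/655 H=1024/423] → run B
t=5: vr[B=1024/263 F=2048/655 H=1024/423] → run H
t=6: vr[B=1024/263 F=2048/655 H=2048/423] → run F
t=7: vr[B=1024/263 F=3072/655 H=2048/423] → run B
t=8: vr[B=1536/263 F=3072/655 H=2048/423] → run F
t=9: vr[B=1536/263 F=4096/655 H=2048/423] → run H
t=10: vr[B=1536/263 F=4096/655 H=1024/141] → run B
t=11: vr[B=2048/263 F=4096/655 H=1024/141] → run F
t=12: vr[B=2048/263 F=1024/131 H=1024/141] → run H
t=13: vr[B=2048/263 F=1024/131 H=4096/423] → run B
t=14: vr[B=2560/263 F=1024/131 H=4096/423] → run F
t=15: vr[B=2560/263 F=6144/655 H=4096/423] → run F
t=16: vr[B=2560/263 F=7168/655 H=4096/423] → run H
t=17: vr[B=2560/263 F=7168/655 H=5120/423] → run B
t=18: vr[B=3072/263 F=7168/655 H=5120/423] → run F
t=19: vr[B=3072/263 H=5120/423] → run B
t=20: vr[H=5120/423] → run H
t=21: vr[H=2048/141] → run H
t=22: vr[H=7168/423] → run H
t=23: (idle)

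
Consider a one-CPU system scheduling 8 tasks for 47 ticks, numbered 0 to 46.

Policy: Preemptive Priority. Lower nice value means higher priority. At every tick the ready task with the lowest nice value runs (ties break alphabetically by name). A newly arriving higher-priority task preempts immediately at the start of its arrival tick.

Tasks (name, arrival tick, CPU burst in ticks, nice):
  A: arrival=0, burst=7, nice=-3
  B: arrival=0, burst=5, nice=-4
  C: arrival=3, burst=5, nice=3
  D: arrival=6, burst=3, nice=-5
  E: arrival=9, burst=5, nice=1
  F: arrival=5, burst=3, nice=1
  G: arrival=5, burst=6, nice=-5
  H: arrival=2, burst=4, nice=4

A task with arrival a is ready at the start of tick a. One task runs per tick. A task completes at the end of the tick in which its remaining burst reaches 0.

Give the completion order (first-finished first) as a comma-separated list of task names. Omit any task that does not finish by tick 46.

t=0: ready={A,B} → run B
t=1: ready={A,B} → run B
t=2: ready={A,B,H} → run B
t=3: ready={A,B,C,H} → run B
t=4: ready={A,B,C,H} → run B
t=5: ready={A,C,F,G,H} → run G
t=6: ready={A,C,D,F,G,H} → run D
t=7: ready={A,C,D,F,G,H} → run D
t=8: ready={A,C,D,F,G,H} → run D
t=9: ready={A,C,E,F,G,H} → run G
t=10: ready={A,C,E,F,G,H} → run G
t=11: ready={A,C,E,F,G,H} → run G
t=12: ready={A,C,E,F,G,H} → run G
t=13: ready={A,C,E,F,G,H} → run G
t=14: ready={A,C,E,F,H} → run A
t=15: ready={A,C,E,F,H} → run A
t=16: ready={A,C,E,F,H} → run A
t=17: ready={A,C,E,F,H} → run A
t=18: ready={A,C,E,F,H} → run A
t=19: ready={A,C,E,F,H} → run A
t=20: ready={A,C,E,F,H} → run A
t=21: ready={C,E,F,H} → run E
t=22: ready={C,E,F,H} → run E
t=23: ready={C,E,F,H} → run E
t=24: ready={C,E,F,H} → run E
t=25: ready={C,E,F,H} → run E
t=26: ready={C,F,H} → run F
t=27: ready={C,F,H} → run F
t=28: ready={C,F,H} → run F
t=29: ready={C,H} → run C
t=30: ready={C,H} → run C
t=31: ready={C,H} → run C
t=32: ready={C,H} → run C
t=33: ready={C,H} → run C
t=34: ready={H} → run H
t=35: ready={H} → run H
t=36: ready={H} → run H
t=37: ready={H} → run H
t=38: (idle)
t=39: (idle)
t=40: (idle)
t=41: (idle)
t=42: (idle)
t=43: (idle)
t=44: (idle)
t=45: (idle)
t=46: (idle)

completion order = B, D, G, A, E, F, C, H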